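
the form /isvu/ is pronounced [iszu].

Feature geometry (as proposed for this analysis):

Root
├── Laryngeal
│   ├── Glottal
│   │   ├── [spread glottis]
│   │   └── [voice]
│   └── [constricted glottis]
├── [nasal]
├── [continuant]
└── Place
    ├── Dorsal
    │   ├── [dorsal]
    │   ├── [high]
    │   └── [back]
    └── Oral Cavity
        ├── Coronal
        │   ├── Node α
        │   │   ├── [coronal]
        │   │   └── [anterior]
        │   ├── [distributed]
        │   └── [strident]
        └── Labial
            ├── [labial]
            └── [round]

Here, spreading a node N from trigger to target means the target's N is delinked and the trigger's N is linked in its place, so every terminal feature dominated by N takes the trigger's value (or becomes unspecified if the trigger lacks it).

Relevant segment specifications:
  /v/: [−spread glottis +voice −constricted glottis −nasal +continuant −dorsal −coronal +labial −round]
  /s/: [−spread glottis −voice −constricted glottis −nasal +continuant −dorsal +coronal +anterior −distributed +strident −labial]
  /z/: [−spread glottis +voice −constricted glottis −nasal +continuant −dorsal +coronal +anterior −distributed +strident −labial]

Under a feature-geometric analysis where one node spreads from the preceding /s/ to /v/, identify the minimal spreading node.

Oral Cavity

Feature comparison: [labial], [round], [coronal], [anterior], [distributed], [strident] differ between /v/ and [z]; the remaining terminals match.
Tracing each changed feature up the tree, the paths first meet at Oral Cavity; any lower node misses at least one of them.
Spreading Oral Cavity from /s/ overwrites each of those terminals with /s/'s values, yielding exactly [z].
[voice], a feature on which the two segments disagree outside Oral Cavity, is unchanged — nothing dominating it spread, and Oral Cavity is the minimal sufficient constituent.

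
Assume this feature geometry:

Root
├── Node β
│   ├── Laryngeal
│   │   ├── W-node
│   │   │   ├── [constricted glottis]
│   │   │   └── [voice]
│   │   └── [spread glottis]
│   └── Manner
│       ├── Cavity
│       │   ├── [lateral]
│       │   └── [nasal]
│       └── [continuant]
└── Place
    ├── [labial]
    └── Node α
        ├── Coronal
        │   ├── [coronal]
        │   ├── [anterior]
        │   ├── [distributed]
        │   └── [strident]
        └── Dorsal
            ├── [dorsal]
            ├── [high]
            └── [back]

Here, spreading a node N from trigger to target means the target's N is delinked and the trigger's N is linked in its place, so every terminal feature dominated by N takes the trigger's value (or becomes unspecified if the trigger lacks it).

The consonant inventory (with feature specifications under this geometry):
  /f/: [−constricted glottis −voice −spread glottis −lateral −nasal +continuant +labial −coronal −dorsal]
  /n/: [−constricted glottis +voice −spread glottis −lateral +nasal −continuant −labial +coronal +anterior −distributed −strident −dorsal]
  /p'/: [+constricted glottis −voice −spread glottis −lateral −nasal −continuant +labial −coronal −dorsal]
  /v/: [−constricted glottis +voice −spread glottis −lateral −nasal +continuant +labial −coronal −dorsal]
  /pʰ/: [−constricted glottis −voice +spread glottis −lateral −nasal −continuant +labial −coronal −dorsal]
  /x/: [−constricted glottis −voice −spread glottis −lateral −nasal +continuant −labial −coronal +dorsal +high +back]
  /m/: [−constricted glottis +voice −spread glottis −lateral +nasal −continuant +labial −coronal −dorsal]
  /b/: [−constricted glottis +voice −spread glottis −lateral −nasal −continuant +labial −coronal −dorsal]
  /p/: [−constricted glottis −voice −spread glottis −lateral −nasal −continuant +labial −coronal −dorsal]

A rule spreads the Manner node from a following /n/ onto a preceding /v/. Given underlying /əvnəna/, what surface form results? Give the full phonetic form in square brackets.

[əmnəna]

Manner immediately or transitively dominates [lateral], [nasal], [continuant].
Spreading Manner from /n/ onto /v/ replaces those values with /n/'s: [−lateral], [+nasal], [−continuant]. Features outside Manner ([constricted glottis], [voice], [spread glottis], …) stay as in /v/.
Among the inventory, only /m/ has exactly this specification, giving the surface form [əmnəna].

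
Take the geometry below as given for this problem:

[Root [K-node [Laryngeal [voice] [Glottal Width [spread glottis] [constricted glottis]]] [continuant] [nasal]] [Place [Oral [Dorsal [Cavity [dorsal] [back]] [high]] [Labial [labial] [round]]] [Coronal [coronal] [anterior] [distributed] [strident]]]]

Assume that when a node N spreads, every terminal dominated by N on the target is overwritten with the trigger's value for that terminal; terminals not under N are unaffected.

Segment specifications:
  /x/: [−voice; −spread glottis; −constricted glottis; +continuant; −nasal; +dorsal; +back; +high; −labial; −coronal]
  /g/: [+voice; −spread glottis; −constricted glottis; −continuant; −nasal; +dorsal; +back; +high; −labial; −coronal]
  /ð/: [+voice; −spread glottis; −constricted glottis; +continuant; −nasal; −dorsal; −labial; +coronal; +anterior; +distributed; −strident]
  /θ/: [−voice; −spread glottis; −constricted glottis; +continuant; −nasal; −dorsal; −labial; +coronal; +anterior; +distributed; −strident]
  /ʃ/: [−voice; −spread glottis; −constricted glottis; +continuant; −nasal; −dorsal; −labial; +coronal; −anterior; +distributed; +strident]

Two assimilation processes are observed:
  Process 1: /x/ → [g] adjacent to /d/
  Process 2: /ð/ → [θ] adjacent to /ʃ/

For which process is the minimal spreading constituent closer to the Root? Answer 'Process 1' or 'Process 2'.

Process 1 alters [voice], [continuant]; the lowest common ancestor is K-node (depth 1 from Root).
In Process 2, [voice] changes, so the minimal spreading node is [voice] at depth 3.
K-node (depth 1) sits above [voice] (depth 3), making Process 1 the one with the higher spreading node.

Process 1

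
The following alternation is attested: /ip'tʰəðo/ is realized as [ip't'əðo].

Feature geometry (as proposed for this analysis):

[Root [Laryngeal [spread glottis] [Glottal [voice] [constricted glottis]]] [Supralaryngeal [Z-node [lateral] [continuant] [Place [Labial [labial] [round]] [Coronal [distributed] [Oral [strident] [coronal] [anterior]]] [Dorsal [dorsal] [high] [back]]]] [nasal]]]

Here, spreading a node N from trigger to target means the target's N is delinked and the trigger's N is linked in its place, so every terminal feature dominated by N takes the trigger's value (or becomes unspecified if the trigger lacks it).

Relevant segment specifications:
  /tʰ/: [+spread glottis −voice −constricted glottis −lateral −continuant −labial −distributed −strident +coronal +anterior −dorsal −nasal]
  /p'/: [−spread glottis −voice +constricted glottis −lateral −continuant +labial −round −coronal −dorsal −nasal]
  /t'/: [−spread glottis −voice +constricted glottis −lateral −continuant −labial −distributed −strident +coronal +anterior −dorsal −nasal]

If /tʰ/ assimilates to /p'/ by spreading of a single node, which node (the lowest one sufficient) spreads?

/tʰ/ and [t'] differ in [spread glottis], [constricted glottis]; every other specified feature is identical.
The smallest constituent containing every changed terminal is Laryngeal — each of its daughters lacks at least one of the affected features.
If Laryngeal spreads, every terminal under it takes /p'/'s value, producing [t'] as observed.
[coronal], [labial] — on which /p'/ differs from /tʰ/ — are unchanged, so Root cannot have spread; the constituent is no larger than Laryngeal.

Laryngeal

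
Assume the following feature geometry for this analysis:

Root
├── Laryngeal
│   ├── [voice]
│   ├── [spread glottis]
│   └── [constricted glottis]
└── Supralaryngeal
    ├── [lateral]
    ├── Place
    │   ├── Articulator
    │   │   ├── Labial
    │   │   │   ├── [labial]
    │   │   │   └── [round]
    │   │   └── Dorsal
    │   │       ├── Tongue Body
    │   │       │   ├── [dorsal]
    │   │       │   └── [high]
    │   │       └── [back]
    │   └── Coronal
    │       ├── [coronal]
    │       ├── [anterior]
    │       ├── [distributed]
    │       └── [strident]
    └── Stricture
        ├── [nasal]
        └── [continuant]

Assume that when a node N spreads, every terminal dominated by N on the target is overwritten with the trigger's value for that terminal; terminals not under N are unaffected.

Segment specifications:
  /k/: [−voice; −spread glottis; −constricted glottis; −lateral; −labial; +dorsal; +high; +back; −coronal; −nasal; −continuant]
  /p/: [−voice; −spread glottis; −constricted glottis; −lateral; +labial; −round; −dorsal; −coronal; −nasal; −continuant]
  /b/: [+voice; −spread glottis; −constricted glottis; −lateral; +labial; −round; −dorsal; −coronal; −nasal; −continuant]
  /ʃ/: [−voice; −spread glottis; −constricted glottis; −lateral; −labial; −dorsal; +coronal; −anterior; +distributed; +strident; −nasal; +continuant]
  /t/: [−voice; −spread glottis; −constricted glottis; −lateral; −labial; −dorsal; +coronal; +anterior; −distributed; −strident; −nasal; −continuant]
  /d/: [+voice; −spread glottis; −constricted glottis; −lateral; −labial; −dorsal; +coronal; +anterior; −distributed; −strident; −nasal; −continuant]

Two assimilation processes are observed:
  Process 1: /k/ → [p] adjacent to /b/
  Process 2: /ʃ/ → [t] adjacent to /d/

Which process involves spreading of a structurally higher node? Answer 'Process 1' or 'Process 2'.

Process 2

Process 1: the features that change are [labial], [round], [dorsal], [high], [back]; the minimal node is Articulator (depth 3).
Process 2 alters [continuant], [anterior], [distributed], [strident]; the lowest common ancestor is Supralaryngeal (depth 1 from Root).
Depth 1 < depth 3; Process 2 involves the structurally higher constituent Supralaryngeal.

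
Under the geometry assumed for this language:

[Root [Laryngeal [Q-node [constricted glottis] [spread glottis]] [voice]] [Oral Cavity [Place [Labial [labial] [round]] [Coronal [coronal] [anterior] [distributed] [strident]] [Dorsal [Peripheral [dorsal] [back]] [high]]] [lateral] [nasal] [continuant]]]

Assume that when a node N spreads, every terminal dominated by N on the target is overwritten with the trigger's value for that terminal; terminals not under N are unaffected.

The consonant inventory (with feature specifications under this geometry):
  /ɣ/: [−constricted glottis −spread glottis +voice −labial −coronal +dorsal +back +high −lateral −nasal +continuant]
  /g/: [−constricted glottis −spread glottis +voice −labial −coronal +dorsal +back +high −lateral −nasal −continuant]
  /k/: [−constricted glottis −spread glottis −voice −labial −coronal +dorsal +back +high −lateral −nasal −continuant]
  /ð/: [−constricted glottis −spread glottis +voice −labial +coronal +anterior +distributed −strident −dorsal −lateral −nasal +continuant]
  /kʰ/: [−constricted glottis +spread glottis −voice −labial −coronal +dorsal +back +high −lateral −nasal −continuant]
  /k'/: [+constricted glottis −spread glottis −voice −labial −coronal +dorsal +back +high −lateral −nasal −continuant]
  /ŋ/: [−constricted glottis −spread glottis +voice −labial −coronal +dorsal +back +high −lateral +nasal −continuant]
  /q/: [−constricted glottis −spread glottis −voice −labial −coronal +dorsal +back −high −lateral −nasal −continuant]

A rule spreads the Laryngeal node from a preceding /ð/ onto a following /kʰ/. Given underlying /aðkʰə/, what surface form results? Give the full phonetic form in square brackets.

Terminals under Laryngeal in this geometry: [constricted glottis], [spread glottis], [voice].
After delinking /kʰ/'s Laryngeal and linking /ð/'s, the affected terminals become [−constricted glottis], [−spread glottis], [+voice]; [labial], [coronal], [dorsal], … (outside Laryngeal) are retained from /kʰ/.
Among the inventory, only /g/ has exactly this specification, giving the surface form [aðgə].

[aðgə]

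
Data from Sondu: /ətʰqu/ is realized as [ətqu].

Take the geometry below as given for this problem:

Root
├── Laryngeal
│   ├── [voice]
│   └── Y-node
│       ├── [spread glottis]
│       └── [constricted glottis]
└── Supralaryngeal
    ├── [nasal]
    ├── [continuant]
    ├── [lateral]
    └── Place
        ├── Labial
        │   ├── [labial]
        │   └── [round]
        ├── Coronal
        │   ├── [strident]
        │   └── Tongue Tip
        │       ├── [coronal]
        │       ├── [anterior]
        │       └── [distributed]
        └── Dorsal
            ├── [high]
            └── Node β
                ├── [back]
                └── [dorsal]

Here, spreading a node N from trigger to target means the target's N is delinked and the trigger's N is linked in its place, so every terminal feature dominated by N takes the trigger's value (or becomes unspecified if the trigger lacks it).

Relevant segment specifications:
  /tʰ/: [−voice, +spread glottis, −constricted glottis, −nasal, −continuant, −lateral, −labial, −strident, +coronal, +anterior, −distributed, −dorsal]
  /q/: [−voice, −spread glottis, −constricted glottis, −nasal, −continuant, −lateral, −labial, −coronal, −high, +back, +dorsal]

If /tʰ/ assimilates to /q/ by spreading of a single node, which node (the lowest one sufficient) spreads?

[spread glottis]

Comparing /tʰ/ with its surface form [t], the only feature that changes is [spread glottis].
Only a single terminal changes, and /q/ supplies the new value, so [spread glottis] itself is the minimal spreading constituent.
[dorsal], [coronal] stay as in /tʰ/ although /q/ differs there, so no node dominating them spread; among the remaining candidates [spread glottis] is the lowest that derives the output.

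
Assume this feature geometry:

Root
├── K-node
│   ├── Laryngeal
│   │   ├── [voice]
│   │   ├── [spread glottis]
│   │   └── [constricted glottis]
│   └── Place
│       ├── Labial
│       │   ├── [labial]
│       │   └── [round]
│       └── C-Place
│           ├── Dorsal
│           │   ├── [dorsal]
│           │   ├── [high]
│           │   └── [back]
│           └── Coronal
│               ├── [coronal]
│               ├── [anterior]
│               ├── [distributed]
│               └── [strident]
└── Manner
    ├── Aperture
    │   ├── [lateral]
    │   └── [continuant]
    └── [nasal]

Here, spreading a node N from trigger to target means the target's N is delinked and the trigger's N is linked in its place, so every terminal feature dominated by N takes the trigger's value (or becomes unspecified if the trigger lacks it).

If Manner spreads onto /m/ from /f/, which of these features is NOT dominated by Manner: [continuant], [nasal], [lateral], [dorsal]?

[dorsal]

The terminals dominated by Manner are [lateral], [continuant], [nasal].
Of the listed options, [lateral], [continuant], [nasal] are among these and would be overwritten by spreading Manner.
But [dorsal] is a dependent of Dorsal, outside Manner; it is therefore untouched by the spreading.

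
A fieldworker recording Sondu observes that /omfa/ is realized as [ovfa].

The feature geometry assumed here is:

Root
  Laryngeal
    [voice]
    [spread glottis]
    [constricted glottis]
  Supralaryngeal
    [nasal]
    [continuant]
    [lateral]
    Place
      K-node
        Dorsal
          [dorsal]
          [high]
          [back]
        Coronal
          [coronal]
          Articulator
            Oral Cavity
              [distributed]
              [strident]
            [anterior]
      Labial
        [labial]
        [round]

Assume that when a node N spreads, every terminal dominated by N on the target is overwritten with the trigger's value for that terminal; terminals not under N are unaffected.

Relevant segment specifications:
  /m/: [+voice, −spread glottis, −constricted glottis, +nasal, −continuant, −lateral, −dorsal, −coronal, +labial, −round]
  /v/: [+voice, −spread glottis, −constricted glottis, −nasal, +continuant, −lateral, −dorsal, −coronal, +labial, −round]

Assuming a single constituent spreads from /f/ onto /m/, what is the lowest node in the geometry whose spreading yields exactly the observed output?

Comparing /m/ with its surface form [v], the features that change are [nasal], [continuant].
These terminals are all dominated by Supralaryngeal, and no proper subconstituent of Supralaryngeal covers them all; Supralaryngeal is their lowest common ancestor.
Spreading Supralaryngeal from /f/ overwrites each of those terminals with /f/'s values, yielding exactly [v].
Had Root spread, [voice] would have taken /f/'s value; it stays as in /m/, confirming the spreading constituent is exactly Supralaryngeal.

Supralaryngeal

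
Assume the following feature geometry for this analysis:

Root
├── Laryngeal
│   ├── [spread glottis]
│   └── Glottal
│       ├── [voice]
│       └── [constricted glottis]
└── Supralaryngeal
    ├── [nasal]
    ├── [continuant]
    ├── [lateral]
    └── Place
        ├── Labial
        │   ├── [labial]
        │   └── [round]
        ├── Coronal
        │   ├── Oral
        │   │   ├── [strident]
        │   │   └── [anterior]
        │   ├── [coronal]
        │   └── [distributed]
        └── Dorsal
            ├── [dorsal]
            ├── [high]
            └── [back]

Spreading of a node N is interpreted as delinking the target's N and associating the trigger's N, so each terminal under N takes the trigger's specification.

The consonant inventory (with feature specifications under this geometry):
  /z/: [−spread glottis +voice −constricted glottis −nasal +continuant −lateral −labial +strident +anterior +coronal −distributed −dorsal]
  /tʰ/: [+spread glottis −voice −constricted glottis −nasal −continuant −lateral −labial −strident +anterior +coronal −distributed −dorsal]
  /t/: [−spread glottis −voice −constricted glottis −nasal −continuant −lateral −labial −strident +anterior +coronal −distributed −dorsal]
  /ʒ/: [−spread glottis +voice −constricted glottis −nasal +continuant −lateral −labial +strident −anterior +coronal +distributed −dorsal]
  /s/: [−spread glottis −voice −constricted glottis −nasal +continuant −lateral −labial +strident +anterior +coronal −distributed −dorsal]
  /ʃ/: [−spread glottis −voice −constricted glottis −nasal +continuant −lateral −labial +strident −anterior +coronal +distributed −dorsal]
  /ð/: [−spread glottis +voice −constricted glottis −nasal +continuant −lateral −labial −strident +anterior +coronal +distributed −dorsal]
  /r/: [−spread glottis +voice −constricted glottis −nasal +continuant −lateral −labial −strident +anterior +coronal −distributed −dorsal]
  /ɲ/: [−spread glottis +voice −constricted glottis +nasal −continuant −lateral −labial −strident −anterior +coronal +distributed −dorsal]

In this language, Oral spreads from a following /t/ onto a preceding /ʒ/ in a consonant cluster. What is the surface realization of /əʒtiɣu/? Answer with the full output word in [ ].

[əðtiɣu]

Terminals under Oral in this geometry: [strident], [anterior].
After delinking /ʒ/'s Oral and linking /t/'s, the affected terminals become [−strident], [+anterior]; [spread glottis], [voice], [constricted glottis], … (outside Oral) are retained from /ʒ/.
Among the inventory, only /ð/ has exactly this specification, giving the surface form [əðtiɣu].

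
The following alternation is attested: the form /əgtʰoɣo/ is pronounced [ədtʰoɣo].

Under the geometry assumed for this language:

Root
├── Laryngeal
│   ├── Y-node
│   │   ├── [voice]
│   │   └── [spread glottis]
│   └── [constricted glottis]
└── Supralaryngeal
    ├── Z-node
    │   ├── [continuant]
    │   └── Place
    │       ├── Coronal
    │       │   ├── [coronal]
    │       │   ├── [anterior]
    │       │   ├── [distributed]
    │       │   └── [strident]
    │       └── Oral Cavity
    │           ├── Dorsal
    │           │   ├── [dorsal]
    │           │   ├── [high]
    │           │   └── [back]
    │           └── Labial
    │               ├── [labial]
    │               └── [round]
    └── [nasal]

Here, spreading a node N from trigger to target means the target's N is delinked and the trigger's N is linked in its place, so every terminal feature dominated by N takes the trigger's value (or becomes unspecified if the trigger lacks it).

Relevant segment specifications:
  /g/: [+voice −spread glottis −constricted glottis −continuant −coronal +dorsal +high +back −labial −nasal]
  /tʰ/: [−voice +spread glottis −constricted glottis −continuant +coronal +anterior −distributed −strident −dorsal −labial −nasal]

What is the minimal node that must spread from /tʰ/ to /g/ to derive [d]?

Place

Comparing /g/ with its surface form [d], the features that change are [coronal], [anterior], [distributed], [strident], [dorsal], [high], [back].
In this geometry the lowest node dominating all of them is Place: every daughter of Place dominates only a proper subset, so no lower node suffices.
Spreading Place from /tʰ/ overwrites each of those terminals with /tʰ/'s values, yielding exactly [d].
[voice], [spread glottis] stay as in /g/ although /tʰ/ differs there, so no node dominating them spread; among the remaining candidates Place is the lowest that derives the output.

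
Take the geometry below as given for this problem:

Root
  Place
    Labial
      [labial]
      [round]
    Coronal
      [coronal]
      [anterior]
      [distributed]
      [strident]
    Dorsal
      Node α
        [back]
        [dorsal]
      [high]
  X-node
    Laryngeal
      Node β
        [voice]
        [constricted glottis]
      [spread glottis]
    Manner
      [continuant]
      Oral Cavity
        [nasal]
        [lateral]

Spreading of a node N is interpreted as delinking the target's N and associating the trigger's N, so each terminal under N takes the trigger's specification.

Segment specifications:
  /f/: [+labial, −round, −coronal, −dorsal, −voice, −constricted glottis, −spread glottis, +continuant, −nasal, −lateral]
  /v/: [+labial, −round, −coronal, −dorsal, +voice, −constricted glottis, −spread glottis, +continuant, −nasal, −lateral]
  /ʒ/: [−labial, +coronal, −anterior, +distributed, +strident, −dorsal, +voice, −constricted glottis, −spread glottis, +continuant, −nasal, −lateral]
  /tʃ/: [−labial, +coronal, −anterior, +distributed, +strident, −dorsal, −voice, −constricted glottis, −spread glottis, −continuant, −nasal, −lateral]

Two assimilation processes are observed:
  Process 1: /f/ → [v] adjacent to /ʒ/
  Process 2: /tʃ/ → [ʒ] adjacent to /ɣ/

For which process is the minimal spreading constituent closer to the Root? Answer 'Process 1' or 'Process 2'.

Process 2

Process 1: the feature that changes is [voice]; the minimal node is [voice] (depth 4).
Process 2: the features that change are [voice], [continuant]; the minimal node is X-node (depth 1).
X-node (depth 1) sits above [voice] (depth 4), making Process 2 the one with the higher spreading node.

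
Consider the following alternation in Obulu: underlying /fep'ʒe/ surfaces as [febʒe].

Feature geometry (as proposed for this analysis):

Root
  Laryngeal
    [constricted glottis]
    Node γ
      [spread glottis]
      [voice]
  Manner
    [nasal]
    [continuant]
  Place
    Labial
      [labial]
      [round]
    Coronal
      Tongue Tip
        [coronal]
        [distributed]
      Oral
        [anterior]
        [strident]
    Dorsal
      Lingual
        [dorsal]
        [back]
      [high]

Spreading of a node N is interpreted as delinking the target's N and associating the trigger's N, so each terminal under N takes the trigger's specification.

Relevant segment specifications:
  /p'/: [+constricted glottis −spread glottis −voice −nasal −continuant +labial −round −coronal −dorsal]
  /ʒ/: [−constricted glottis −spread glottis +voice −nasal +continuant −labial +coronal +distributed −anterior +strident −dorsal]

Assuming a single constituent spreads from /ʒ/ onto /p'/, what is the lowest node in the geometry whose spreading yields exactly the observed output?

Feature comparison: [voice], [constricted glottis] differ between /p'/ and [b]; the remaining terminals match.
The smallest constituent containing every changed terminal is Laryngeal — each of its daughters lacks at least one of the affected features.
Delinking /p'/'s Laryngeal and associating /ʒ/'s Laryngeal gives precisely the feature bundle of [b].
Had Root spread, [labial], [coronal] would have taken /ʒ/'s values; they stay as in /p'/, confirming the spreading constituent is exactly Laryngeal.

Laryngeal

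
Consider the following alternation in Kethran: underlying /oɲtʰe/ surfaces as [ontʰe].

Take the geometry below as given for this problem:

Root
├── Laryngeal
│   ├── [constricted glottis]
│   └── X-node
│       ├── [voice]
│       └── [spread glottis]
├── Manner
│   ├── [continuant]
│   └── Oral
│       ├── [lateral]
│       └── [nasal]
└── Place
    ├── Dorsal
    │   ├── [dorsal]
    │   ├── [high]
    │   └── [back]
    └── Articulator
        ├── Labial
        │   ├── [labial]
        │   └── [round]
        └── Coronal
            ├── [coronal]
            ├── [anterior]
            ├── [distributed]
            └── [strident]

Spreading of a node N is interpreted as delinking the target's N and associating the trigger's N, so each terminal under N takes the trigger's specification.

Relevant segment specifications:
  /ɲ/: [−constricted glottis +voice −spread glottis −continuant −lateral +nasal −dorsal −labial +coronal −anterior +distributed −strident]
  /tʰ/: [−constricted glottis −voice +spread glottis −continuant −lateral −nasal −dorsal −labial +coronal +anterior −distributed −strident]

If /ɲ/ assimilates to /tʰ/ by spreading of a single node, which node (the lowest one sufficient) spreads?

Feature comparison: [anterior], [distributed] differ between /ɲ/ and [n]; the remaining terminals match.
Tracing each changed feature up the tree, the paths first meet at Coronal; any lower node misses at least one of them.
If Coronal spreads, every terminal under it takes /tʰ/'s value, producing [n] as observed.
[nasal], [voice] stay as in /ɲ/ although /tʰ/ differs there, so no node dominating them spread; among the remaining candidates Coronal is the lowest that derives the output.

Coronal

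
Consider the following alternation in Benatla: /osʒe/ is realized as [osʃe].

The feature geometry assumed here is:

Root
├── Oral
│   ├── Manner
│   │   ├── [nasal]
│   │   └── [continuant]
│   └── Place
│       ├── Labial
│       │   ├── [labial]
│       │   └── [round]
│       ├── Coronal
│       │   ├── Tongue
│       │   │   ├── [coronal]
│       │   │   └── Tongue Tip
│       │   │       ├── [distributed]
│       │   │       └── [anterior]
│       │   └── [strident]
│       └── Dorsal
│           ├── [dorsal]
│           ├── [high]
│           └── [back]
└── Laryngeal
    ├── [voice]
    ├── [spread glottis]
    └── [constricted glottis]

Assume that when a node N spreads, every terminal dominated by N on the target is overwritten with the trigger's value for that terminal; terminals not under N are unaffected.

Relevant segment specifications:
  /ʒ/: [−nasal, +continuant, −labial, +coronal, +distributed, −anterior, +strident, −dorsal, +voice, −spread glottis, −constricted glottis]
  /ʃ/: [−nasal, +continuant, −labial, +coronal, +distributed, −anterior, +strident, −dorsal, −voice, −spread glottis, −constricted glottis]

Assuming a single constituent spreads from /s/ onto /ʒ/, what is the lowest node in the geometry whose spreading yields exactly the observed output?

[voice]

The alternation /ʒ/ → [ʃ] changes [voice] and nothing else.
Only a single terminal changes, and /s/ supplies the new value, so [voice] itself is the minimal spreading constituent.
[distributed], [anterior] stay as in /ʒ/ although /s/ differs there, so no node dominating them spread; among the remaining candidates [voice] is the lowest that derives the output.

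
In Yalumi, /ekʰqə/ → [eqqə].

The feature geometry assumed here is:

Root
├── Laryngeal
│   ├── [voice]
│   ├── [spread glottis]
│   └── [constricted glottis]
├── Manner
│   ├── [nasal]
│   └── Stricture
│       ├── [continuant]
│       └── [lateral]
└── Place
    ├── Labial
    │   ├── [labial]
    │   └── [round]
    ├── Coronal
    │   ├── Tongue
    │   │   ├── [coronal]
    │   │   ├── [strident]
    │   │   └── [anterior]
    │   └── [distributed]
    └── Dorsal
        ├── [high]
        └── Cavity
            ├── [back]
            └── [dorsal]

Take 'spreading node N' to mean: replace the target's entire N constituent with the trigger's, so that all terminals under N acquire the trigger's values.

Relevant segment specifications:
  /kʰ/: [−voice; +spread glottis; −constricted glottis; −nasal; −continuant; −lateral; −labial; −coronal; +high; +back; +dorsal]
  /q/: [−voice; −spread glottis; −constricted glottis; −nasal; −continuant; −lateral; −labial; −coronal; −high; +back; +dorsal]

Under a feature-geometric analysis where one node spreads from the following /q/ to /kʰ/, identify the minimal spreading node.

Root

The alternation /kʰ/ → [q] changes [spread glottis], [high] and nothing else.
The smallest constituent containing every changed terminal is Root — each of its daughters lacks at least one of the affected features.
Spreading Root from /q/ overwrites each of those terminals with /q/'s values, yielding exactly [q].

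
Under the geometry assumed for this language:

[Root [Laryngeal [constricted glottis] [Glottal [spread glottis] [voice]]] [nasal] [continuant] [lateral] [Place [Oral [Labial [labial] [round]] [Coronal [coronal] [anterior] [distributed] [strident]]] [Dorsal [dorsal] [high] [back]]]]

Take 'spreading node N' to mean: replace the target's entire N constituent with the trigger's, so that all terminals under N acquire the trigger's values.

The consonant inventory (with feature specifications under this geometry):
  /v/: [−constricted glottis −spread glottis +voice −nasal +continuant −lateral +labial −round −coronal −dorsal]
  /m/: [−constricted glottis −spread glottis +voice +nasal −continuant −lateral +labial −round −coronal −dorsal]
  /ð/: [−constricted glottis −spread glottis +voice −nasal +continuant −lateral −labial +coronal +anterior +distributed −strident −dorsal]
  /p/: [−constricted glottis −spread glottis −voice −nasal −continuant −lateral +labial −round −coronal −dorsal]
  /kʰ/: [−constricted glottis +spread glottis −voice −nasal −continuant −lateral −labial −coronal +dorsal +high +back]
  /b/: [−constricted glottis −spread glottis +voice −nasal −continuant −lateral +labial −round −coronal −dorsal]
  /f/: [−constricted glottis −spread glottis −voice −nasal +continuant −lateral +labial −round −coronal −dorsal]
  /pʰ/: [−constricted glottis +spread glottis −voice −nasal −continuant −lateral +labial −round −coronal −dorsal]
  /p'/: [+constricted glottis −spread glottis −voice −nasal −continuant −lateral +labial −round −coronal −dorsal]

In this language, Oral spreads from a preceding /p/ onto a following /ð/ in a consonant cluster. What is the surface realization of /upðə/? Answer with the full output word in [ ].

[upvə]

The Oral node dominates the terminals [labial], [round], [coronal], [anterior], [distributed], [strident].
Spreading Oral from /p/ onto /ð/ replaces those values with /p/'s: [+labial], [−round], [−coronal]. Features outside Oral ([constricted glottis], [spread glottis], [voice], …) stay as in /ð/.
Among the inventory, only /v/ has exactly this specification, giving the surface form [upvə].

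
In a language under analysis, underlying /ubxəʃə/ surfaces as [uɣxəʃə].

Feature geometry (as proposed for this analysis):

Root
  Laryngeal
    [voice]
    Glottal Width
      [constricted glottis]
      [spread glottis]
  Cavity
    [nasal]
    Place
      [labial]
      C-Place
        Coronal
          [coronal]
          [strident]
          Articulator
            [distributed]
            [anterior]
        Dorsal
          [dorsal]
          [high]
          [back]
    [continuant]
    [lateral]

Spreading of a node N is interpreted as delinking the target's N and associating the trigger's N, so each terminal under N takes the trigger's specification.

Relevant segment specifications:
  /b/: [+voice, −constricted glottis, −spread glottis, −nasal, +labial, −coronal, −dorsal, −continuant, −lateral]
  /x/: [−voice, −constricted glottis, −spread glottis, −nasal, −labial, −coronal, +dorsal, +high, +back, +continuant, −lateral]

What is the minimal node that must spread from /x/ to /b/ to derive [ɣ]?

Cavity

/b/ and [ɣ] differ in [continuant], [labial], [dorsal], [high], [back]; every other specified feature is identical.
In this geometry the lowest node dominating all of them is Cavity: every daughter of Cavity dominates only a proper subset, so no lower node suffices.
Spreading Cavity from /x/ overwrites each of those terminals with /x/'s values, yielding exactly [ɣ].
Since [voice] is preserved even though /x/ disagrees there, no node above Cavity spread.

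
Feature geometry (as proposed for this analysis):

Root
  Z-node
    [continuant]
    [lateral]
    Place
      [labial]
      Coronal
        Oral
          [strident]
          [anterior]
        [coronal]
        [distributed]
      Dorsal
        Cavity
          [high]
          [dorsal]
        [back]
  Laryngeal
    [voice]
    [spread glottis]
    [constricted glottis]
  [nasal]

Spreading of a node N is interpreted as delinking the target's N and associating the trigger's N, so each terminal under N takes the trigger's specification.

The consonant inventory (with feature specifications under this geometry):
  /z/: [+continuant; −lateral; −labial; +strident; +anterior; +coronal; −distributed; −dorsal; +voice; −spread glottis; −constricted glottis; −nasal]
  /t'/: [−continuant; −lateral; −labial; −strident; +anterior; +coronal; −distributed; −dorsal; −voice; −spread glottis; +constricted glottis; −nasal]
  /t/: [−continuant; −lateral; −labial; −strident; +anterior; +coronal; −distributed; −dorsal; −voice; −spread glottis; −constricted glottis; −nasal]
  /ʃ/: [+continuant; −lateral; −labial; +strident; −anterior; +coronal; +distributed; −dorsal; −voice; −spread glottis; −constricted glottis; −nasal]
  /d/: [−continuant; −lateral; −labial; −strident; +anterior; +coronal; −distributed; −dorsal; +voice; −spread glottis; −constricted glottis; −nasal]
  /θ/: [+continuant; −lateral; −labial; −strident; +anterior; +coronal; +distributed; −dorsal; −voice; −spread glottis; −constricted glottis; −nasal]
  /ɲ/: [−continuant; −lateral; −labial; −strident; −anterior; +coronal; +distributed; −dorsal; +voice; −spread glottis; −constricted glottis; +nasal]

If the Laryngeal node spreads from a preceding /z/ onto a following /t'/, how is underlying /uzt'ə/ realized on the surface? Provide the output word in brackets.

Laryngeal immediately or transitively dominates [voice], [spread glottis], [constricted glottis].
After delinking /t'/'s Laryngeal and linking /z/'s, the affected terminals become [+voice], [−spread glottis], [−constricted glottis]; [continuant], [lateral], [labial], … (outside Laryngeal) are retained from /t'/.
Among the inventory, only /d/ has exactly this specification, giving the surface form [uzdə].

[uzdə]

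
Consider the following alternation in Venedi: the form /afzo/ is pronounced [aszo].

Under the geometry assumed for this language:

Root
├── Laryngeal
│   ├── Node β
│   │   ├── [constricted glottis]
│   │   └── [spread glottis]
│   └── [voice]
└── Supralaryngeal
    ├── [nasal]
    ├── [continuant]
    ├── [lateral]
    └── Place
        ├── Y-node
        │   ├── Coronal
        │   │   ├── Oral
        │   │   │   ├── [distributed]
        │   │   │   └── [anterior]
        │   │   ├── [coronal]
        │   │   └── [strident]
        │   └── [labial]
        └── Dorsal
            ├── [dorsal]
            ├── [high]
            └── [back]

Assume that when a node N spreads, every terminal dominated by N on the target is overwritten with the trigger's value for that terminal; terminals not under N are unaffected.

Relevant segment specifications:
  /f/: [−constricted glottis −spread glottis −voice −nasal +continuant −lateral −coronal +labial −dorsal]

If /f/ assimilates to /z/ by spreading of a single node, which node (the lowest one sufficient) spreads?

Comparing /f/ with its surface form [s], the features that change are [labial], [coronal], [anterior], [distributed], [strident].
These terminals are all dominated by Y-node, and no proper subconstituent of Y-node covers them all; Y-node is their lowest common ancestor.
If Y-node spreads, every terminal under it takes /z/'s value, producing [s] as observed.
[voice] stays as in /f/ although /z/ differs there, so no node dominating it spread; among the remaining candidates Y-node is the lowest that derives the output.

Y-node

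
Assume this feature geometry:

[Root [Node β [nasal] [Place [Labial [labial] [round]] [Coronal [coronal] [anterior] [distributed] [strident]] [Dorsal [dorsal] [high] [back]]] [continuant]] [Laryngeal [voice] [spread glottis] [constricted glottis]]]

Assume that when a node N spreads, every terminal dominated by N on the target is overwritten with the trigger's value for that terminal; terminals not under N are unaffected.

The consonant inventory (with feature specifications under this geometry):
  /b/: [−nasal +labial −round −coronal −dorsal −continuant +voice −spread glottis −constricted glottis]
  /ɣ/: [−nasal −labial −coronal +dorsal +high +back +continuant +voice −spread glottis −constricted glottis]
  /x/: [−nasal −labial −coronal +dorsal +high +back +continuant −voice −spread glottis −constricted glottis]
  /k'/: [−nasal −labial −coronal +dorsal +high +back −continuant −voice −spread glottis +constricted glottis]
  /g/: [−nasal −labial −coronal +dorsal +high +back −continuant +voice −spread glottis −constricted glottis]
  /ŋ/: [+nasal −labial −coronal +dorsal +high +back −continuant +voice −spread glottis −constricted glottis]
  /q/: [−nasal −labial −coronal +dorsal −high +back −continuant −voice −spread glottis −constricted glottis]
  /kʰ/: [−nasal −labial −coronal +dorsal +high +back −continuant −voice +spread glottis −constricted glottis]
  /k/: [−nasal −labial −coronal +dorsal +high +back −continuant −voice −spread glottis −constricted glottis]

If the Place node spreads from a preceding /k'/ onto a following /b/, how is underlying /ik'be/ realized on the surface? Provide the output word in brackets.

[ik'ge]

The Place node dominates the terminals [labial], [round], [coronal], [anterior], [distributed], [strident], [dorsal], [high], [back].
The target acquires /k'/'s values for everything under Place — [−labial], [−coronal], [+dorsal], [+high], [+back] — while keeping its own [nasal], [continuant], [voice], ….
The resulting bundle matches /g/ in the inventory; substituting it for /b/ gives [ik'ge].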